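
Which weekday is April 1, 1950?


Target: April 1, 1950
Anchor: Jan 1, 1950. With p = 1950 - 1 = 1949: (p + p//4 - p//100 + p//400) mod 7 = (1949 + 487 - 19 + 4) mod 7 = 2421 mod 7 = 6 -> Sunday (Mon=0 ... Sun=6)
Days before April (Jan-Mar): 90 days
Weekday index = (6 + 90) mod 7 = 5

Saturday


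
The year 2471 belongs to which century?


Century = (year - 1) // 100 + 1
= (2471 - 1) // 100 + 1
= 2470 // 100 + 1
= 24 + 1

25th century


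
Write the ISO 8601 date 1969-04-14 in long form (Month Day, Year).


ISO 1969-04-14 parses as year=1969, month=04, day=14
Month 4 -> April

April 14, 1969


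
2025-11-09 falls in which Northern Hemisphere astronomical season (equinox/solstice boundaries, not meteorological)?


Date: November 9
Astronomical Autumn (approx.; exact equinox/solstice day varies by year): September 22 to December 20
November 9 falls within the Autumn window

Autumn


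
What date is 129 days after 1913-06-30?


Start: 1913-06-30, add 129 days
June 30 is the last day of June 1913 -> 129 left
July 1913 has 31 days -> 98 left
August 1913 has 31 days -> 67 left
September 1913 has 30 days -> 37 left
October 1913 has 31 days -> 6 left
November 1913: 6 <= 30 -> lands on November 6

Result: 1913-11-06


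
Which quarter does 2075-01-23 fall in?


Month: January (month 1)
Q1: Jan-Mar, Q2: Apr-Jun, Q3: Jul-Sep, Q4: Oct-Dec

Q1


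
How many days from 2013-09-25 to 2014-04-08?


From 2013-09-25 to 2014-04-08
2013-09-25: days before September = 31 + 28 + 31 + 30 + 31 + 30 + 31 + 31 = 243 (2013 is not a leap year); day of year = 243 + 25 = 268
2014-04-08: days before April = 31 + 28 + 31 = 90 (2014 is not a leap year); day of year = 90 + 8 = 98
Rest of 2013: 365 - 268 = 97
Total = 97 + 98 = 195

195 days


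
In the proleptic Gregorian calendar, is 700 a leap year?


Gregorian leap year rule: divisible by 4, but not by 100, unless also by 400.
700 is divisible by 100 but not 400 -> not a leap year

No


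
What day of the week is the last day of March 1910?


March 1910 has 31 days
Anchor: Jan 1, 1910. With p = 1910 - 1 = 1909: (p + p//4 - p//100 + p//400) mod 7 = (1909 + 477 - 19 + 4) mod 7 = 2371 mod 7 = 5 -> Saturday (Mon=0 ... Sun=6)
Days before March (Jan-Feb): 59; March 1 index = (5 + 59) mod 7 = 1 -> Tuesday
Last day offset: 31 - 1 = 30 days
Weekday index = (1 + 30) mod 7 = 3

Thursday, March 31


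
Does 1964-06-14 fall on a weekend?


Anchor: Jan 1, 1964. With p = 1964 - 1 = 1963: (p + p//4 - p//100 + p//400) mod 7 = (1963 + 490 - 19 + 4) mod 7 = 2438 mod 7 = 2 -> Wednesday (Mon=0 ... Sun=6)
Day of year: 166; offset = 165
Weekday index = (2 + 165) mod 7 = 6 -> Sunday
Weekend days: Saturday, Sunday

Yes


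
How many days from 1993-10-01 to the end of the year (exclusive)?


Day of year: 274 of 365
Remaining = 365 - 274

91 days


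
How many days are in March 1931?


March 1931

31 days


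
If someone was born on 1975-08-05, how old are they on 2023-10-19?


Birth: 1975-08-05
Reference: 2023-10-19
Year difference: 2023 - 1975 = 48

48 years old


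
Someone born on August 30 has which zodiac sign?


Date: August 30
Conventional tropical zodiac dates: Virgo from August 23 onward; Libra starts September 23
August 30 falls within the Virgo range

Virgo


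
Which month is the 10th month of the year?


Month 10 of 12

October


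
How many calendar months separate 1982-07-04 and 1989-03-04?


From July 1982 to March 1989
7 years * 12 = 84 months, minus 4 months = 80

80 months


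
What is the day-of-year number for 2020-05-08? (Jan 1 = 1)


Date: May 8, 2020
Days in months 1 through 4: 121
Plus 8 days in May

Day of year: 129


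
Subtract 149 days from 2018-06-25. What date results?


Start: 2018-06-25, subtract 149 days
Back 25 days from June 25 reaches May 31, 2018 -> 124 left
May 2018 has 31 days -> back to April 30, 2018 -> 93 left
April 2018 has 30 days -> back to March 31, 2018 -> 63 left
March 2018 has 31 days -> back to February 28, 2018 -> 32 left
February 2018 has 28 days -> back to January 31, 2018 -> 4 left
January 2018: 31 - 4 = 27 -> lands on January 27

Result: 2018-01-27


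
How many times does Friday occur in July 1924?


July 1924 has 31 days
Anchor: Jan 1, 1924. With p = 1924 - 1 = 1923: (p + p//4 - p//100 + p//400) mod 7 = (1923 + 480 - 19 + 4) mod 7 = 2388 mod 7 = 1 -> Tuesday (Mon=0 ... Sun=6)
Days before July (Jan-Jun): 182; July 1 index = (1 + 182) mod 7 = 1 -> Tuesday
First Friday is July 4
Fridays: 4, 11, 18, 25

4 Fridays


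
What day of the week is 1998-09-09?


Date: September 9, 1998
Anchor: Jan 1, 1998. With p = 1998 - 1 = 1997: (p + p//4 - p//100 + p//400) mod 7 = (1997 + 499 - 19 + 4) mod 7 = 2481 mod 7 = 3 -> Thursday (Mon=0 ... Sun=6)
Days before September (Jan-Aug): 243; offset = 243 + 9 - 1 = 251
Weekday index = (3 + 251) mod 7 = 2

Day of the week: Wednesday


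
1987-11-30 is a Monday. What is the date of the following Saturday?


Current: Monday
Target: Saturday
Days ahead: 5

Next Saturday: 1987-12-05


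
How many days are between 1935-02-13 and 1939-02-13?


From 1935-02-13 to 1939-02-13
1935-02-13: days before February = 31; day of year = 31 + 13 = 44
1939-02-13: days before February = 31; day of year = 31 + 13 = 44
Rest of 1935: 365 - 44 = 321
Full years 1936 (366), 1937 (365), 1938 (365): 1096
Total = 321 + 1096 + 44 = 1461

1461 days


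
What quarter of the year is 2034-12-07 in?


Month: December (month 12)
Q1: Jan-Mar, Q2: Apr-Jun, Q3: Jul-Sep, Q4: Oct-Dec

Q4


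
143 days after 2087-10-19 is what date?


Start: 2087-10-19, add 143 days
October 2087 has 31 days: 31 - 19 = 12 days to October 31 -> 131 left
November 2087 has 30 days -> 101 left
December 2087 has 31 days -> 70 left
January 2088 has 31 days -> 39 left
February 2088 has 29 days -> 10 left
March 2088: 10 <= 31 -> lands on March 10

Result: 2088-03-10


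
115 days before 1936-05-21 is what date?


Start: 1936-05-21, subtract 115 days
Back 21 days from May 21 reaches April 30, 1936 -> 94 left
April 1936 has 30 days -> back to March 31, 1936 -> 64 left
March 1936 has 31 days -> back to February 29, 1936 -> 33 left
February 1936 has 29 days -> back to January 31, 1936 -> 4 left
January 1936: 31 - 4 = 27 -> lands on January 27

Result: 1936-01-27


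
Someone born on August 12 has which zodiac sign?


Date: August 12
Conventional tropical zodiac dates: Leo from July 23 onward; Virgo starts August 23
August 12 falls within the Leo range

Leo


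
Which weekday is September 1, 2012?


Target: September 1, 2012
Anchor: Jan 1, 2012. With p = 2012 - 1 = 2011: (p + p//4 - p//100 + p//400) mod 7 = (2011 + 502 - 20 + 5) mod 7 = 2498 mod 7 = 6 -> Sunday (Mon=0 ... Sun=6)
Days before September (Jan-Aug): 244 days
Weekday index = (6 + 244) mod 7 = 5

Saturday


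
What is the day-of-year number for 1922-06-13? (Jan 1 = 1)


Date: June 13, 1922
Days in months 1 through 5: 151
Plus 13 days in June

Day of year: 164


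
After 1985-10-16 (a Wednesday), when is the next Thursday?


Current: Wednesday
Target: Thursday
Days ahead: 1

Next Thursday: 1985-10-17


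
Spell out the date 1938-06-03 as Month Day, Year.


ISO 1938-06-03 parses as year=1938, month=06, day=03
Month 6 -> June

June 3, 1938


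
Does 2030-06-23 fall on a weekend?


Anchor: Jan 1, 2030. With p = 2030 - 1 = 2029: (p + p//4 - p//100 + p//400) mod 7 = (2029 + 507 - 20 + 5) mod 7 = 2521 mod 7 = 1 -> Tuesday (Mon=0 ... Sun=6)
Day of year: 174; offset = 173
Weekday index = (1 + 173) mod 7 = 6 -> Sunday
Weekend days: Saturday, Sunday

Yes


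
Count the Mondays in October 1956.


October 1956 has 31 days
Anchor: Jan 1, 1956. With p = 1956 - 1 = 1955: (p + p//4 - p//100 + p//400) mod 7 = (1955 + 488 - 19 + 4) mod 7 = 2428 mod 7 = 6 -> Sunday (Mon=0 ... Sun=6)
Days before October (Jan-Sep): 274; October 1 index = (6 + 274) mod 7 = 0 -> Monday
First Monday is October 1
Mondays: 1, 8, 15, 22, 29

5 Mondays


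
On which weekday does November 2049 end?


November 2049 has 30 days
Anchor: Jan 1, 2049. With p = 2049 - 1 = 2048: (p + p//4 - p//100 + p//400) mod 7 = (2048 + 512 - 20 + 5) mod 7 = 2545 mod 7 = 4 -> Friday (Mon=0 ... Sun=6)
Days before November (Jan-Oct): 304; November 1 index = (4 + 304) mod 7 = 0 -> Monday
Last day offset: 30 - 1 = 29 days
Weekday index = (0 + 29) mod 7 = 1

Tuesday, November 30


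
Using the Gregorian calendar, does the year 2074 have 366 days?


Gregorian leap year rule: divisible by 4, but not by 100, unless also by 400.
2074 is not divisible by 4 -> not a leap year

No


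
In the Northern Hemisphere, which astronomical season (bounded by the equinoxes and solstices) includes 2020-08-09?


Date: August 9
Astronomical Summer (approx.; exact equinox/solstice day varies by year): June 21 to September 21
August 9 falls within the Summer window

Summer


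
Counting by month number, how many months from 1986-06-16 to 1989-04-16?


From June 1986 to April 1989
3 years * 12 = 36 months, minus 2 months = 34

34 months


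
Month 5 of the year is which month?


Month 5 of 12

May


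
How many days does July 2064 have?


July 2064

31 days


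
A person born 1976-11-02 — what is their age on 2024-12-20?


Birth: 1976-11-02
Reference: 2024-12-20
Year difference: 2024 - 1976 = 48

48 years old


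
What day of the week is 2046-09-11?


Date: September 11, 2046
Anchor: Jan 1, 2046. With p = 2046 - 1 = 2045: (p + p//4 - p//100 + p//400) mod 7 = (2045 + 511 - 20 + 5) mod 7 = 2541 mod 7 = 0 -> Monday (Mon=0 ... Sun=6)
Days before September (Jan-Aug): 243; offset = 243 + 11 - 1 = 253
Weekday index = (0 + 253) mod 7 = 1

Day of the week: Tuesday


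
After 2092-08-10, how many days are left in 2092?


Day of year: 223 of 366
Remaining = 366 - 223

143 days


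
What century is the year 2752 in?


Century = (year - 1) // 100 + 1
= (2752 - 1) // 100 + 1
= 2751 // 100 + 1
= 27 + 1

28th century


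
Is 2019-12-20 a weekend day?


Anchor: Jan 1, 2019. With p = 2019 - 1 = 2018: (p + p//4 - p//100 + p//400) mod 7 = (2018 + 504 - 20 + 5) mod 7 = 2507 mod 7 = 1 -> Tuesday (Mon=0 ... Sun=6)
Day of year: 354; offset = 353
Weekday index = (1 + 353) mod 7 = 4 -> Friday
Weekend days: Saturday, Sunday

No


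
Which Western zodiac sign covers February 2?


Date: February 2
Conventional tropical zodiac dates: Aquarius from January 20 onward; Pisces starts February 19
February 2 falls within the Aquarius range

Aquarius


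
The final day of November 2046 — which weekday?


November 2046 has 30 days
Anchor: Jan 1, 2046. With p = 2046 - 1 = 2045: (p + p//4 - p//100 + p//400) mod 7 = (2045 + 511 - 20 + 5) mod 7 = 2541 mod 7 = 0 -> Monday (Mon=0 ... Sun=6)
Days before November (Jan-Oct): 304; November 1 index = (0 + 304) mod 7 = 3 -> Thursday
Last day offset: 30 - 1 = 29 days
Weekday index = (3 + 29) mod 7 = 4

Friday, November 30


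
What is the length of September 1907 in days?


September 1907

30 days


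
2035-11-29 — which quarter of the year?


Month: November (month 11)
Q1: Jan-Mar, Q2: Apr-Jun, Q3: Jul-Sep, Q4: Oct-Dec

Q4


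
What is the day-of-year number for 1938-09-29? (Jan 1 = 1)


Date: September 29, 1938
Days in months 1 through 8: 243
Plus 29 days in September

Day of year: 272


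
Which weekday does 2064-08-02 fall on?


Date: August 2, 2064
Anchor: Jan 1, 2064. With p = 2064 - 1 = 2063: (p + p//4 - p//100 + p//400) mod 7 = (2063 + 515 - 20 + 5) mod 7 = 2563 mod 7 = 1 -> Tuesday (Mon=0 ... Sun=6)
Days before August (Jan-Jul): 213; offset = 213 + 2 - 1 = 214
Weekday index = (1 + 214) mod 7 = 5

Day of the week: Saturday


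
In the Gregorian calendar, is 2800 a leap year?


Gregorian leap year rule: divisible by 4, but not by 100, unless also by 400.
2800 is divisible by 400 -> leap year

Yes


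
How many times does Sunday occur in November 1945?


November 1945 has 30 days
Anchor: Jan 1, 1945. With p = 1945 - 1 = 1944: (p + p//4 - p//100 + p//400) mod 7 = (1944 + 486 - 19 + 4) mod 7 = 2415 mod 7 = 0 -> Monday (Mon=0 ... Sun=6)
Days before November (Jan-Oct): 304; November 1 index = (0 + 304) mod 7 = 3 -> Thursday
First Sunday is November 4
Sundays: 4, 11, 18, 25

4 Sundays


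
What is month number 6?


Month 6 of 12

June


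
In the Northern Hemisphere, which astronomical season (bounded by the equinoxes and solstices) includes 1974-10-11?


Date: October 11
Astronomical Autumn (approx.; exact equinox/solstice day varies by year): September 22 to December 20
October 11 falls within the Autumn window

Autumn


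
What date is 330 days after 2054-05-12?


Start: 2054-05-12, add 330 days
May 2054 has 31 days: 31 - 12 = 19 days to May 31 -> 311 left
June 2054 has 30 days -> 281 left
July 2054 has 31 days -> 250 left
August 2054 has 31 days -> 219 left
September 2054 has 30 days -> 189 left
October 2054 has 31 days -> 158 left
November 2054 has 30 days -> 128 left
December 2054 has 31 days -> 97 left
January 2055 has 31 days -> 66 left
February 2055 has 28 days -> 38 left
March 2055 has 31 days -> 7 left
April 2055: 7 <= 30 -> lands on April 7

Result: 2055-04-07


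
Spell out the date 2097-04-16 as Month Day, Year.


ISO 2097-04-16 parses as year=2097, month=04, day=16
Month 4 -> April

April 16, 2097


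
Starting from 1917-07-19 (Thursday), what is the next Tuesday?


Current: Thursday
Target: Tuesday
Days ahead: 5

Next Tuesday: 1917-07-24


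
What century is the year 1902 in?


Century = (year - 1) // 100 + 1
= (1902 - 1) // 100 + 1
= 1901 // 100 + 1
= 19 + 1

20th century


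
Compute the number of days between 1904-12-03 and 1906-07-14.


From 1904-12-03 to 1906-07-14
1904-12-03: days before December = 31 + 29 + 31 + 30 + 31 + 30 + 31 + 31 + 30 + 31 + 30 = 335 (1904 is a leap year); day of year = 335 + 3 = 338
1906-07-14: days before July = 31 + 28 + 31 + 30 + 31 + 30 = 181 (1906 is not a leap year); day of year = 181 + 14 = 195
Rest of 1904: 366 - 338 = 28
Full years 1905 (365): 365
Total = 28 + 365 + 195 = 588

588 days


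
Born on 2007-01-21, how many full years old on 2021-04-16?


Birth: 2007-01-21
Reference: 2021-04-16
Year difference: 2021 - 2007 = 14

14 years old


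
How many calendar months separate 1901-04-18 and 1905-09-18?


From April 1901 to September 1905
4 years * 12 = 48 months, plus 5 months = 53

53 months


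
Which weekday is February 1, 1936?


Target: February 1, 1936
Anchor: Jan 1, 1936. With p = 1936 - 1 = 1935: (p + p//4 - p//100 + p//400) mod 7 = (1935 + 483 - 19 + 4) mod 7 = 2403 mod 7 = 2 -> Wednesday (Mon=0 ... Sun=6)
Days before February (Jan): 31 days
Weekday index = (2 + 31) mod 7 = 5

Saturday


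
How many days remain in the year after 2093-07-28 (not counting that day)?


Day of year: 209 of 365
Remaining = 365 - 209

156 days


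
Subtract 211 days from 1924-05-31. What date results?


Start: 1924-05-31, subtract 211 days
Back 31 days from May 31 reaches April 30, 1924 -> 180 left
April 1924 has 30 days -> back to March 31, 1924 -> 150 left
March 1924 has 31 days -> back to February 29, 1924 -> 119 left
February 1924 has 29 days -> back to January 31, 1924 -> 90 left
January 1924 has 31 days -> back to December 31, 1923 -> 59 left
December 1923 has 31 days -> back to November 30, 1923 -> 28 left
November 1923: 30 - 28 = 2 -> lands on November 2

Result: 1923-11-02


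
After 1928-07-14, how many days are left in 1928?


Day of year: 196 of 366
Remaining = 366 - 196

170 days


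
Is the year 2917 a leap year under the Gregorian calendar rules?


Gregorian leap year rule: divisible by 4, but not by 100, unless also by 400.
2917 is not divisible by 4 -> not a leap year

No


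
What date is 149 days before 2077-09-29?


Start: 2077-09-29, subtract 149 days
Back 29 days from September 29 reaches August 31, 2077 -> 120 left
August 2077 has 31 days -> back to July 31, 2077 -> 89 left
July 2077 has 31 days -> back to June 30, 2077 -> 58 left
June 2077 has 30 days -> back to May 31, 2077 -> 28 left
May 2077: 31 - 28 = 3 -> lands on May 3

Result: 2077-05-03


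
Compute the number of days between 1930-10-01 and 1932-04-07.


From 1930-10-01 to 1932-04-07
1930-10-01: days before October = 31 + 28 + 31 + 30 + 31 + 30 + 31 + 31 + 30 = 273 (1930 is not a leap year); day of year = 273 + 1 = 274
1932-04-07: days before April = 31 + 29 + 31 = 91 (1932 is a leap year); day of year = 91 + 7 = 98
Rest of 1930: 365 - 274 = 91
Full years 1931 (365): 365
Total = 91 + 365 + 98 = 554

554 days


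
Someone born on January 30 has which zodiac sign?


Date: January 30
Conventional tropical zodiac dates: Aquarius from January 20 onward; Pisces starts February 19
January 30 falls within the Aquarius range

Aquarius


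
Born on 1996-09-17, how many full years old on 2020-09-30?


Birth: 1996-09-17
Reference: 2020-09-30
Year difference: 2020 - 1996 = 24

24 years old


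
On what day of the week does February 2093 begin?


Target: February 1, 2093
Anchor: Jan 1, 2093. With p = 2093 - 1 = 2092: (p + p//4 - p//100 + p//400) mod 7 = (2092 + 523 - 20 + 5) mod 7 = 2600 mod 7 = 3 -> Thursday (Mon=0 ... Sun=6)
Days before February (Jan): 31 days
Weekday index = (3 + 31) mod 7 = 6

Sunday


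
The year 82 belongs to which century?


Century = (year - 1) // 100 + 1
= (82 - 1) // 100 + 1
= 81 // 100 + 1
= 0 + 1

1st century


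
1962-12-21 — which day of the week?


Date: December 21, 1962
Anchor: Jan 1, 1962. With p = 1962 - 1 = 1961: (p + p//4 - p//100 + p//400) mod 7 = (1961 + 490 - 19 + 4) mod 7 = 2436 mod 7 = 0 -> Monday (Mon=0 ... Sun=6)
Days before December (Jan-Nov): 334; offset = 334 + 21 - 1 = 354
Weekday index = (0 + 354) mod 7 = 4

Day of the week: Friday


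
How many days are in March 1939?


March 1939

31 days


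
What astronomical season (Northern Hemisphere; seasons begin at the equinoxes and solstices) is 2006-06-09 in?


Date: June 9
Astronomical Spring (approx.; exact equinox/solstice day varies by year): March 20 to June 20
June 9 falls within the Spring window

Spring


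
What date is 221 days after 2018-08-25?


Start: 2018-08-25, add 221 days
August 2018 has 31 days: 31 - 25 = 6 days to August 31 -> 215 left
September 2018 has 30 days -> 185 left
October 2018 has 31 days -> 154 left
November 2018 has 30 days -> 124 left
December 2018 has 31 days -> 93 left
January 2019 has 31 days -> 62 left
February 2019 has 28 days -> 34 left
March 2019 has 31 days -> 3 left
April 2019: 3 <= 30 -> lands on April 3

Result: 2019-04-03


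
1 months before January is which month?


January is month 1
1 - 1 = 0; wrap: 0 + 12 = 12

December


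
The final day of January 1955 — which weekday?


January 1955 has 31 days
Anchor: Jan 1, 1955. With p = 1955 - 1 = 1954: (p + p//4 - p//100 + p//400) mod 7 = (1954 + 488 - 19 + 4) mod 7 = 2427 mod 7 = 5 -> Saturday (Mon=0 ... Sun=6)
January 1 is the anchor itself -> Saturday
Last day offset: 31 - 1 = 30 days
Weekday index = (5 + 30) mod 7 = 0

Monday, January 31


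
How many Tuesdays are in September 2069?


September 2069 has 30 days
Anchor: Jan 1, 2069. With p = 2069 - 1 = 2068: (p + p//4 - p//100 + p//400) mod 7 = (2068 + 517 - 20 + 5) mod 7 = 2570 mod 7 = 1 -> Tuesday (Mon=0 ... Sun=6)
Days before September (Jan-Aug): 243; September 1 index = (1 + 243) mod 7 = 6 -> Sunday
First Tuesday is September 3
Tuesdays: 3, 10, 17, 24

4 Tuesdays


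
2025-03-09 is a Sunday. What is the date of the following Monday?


Current: Sunday
Target: Monday
Days ahead: 1

Next Monday: 2025-03-10


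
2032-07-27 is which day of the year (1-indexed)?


Date: July 27, 2032
Days in months 1 through 6: 182
Plus 27 days in July

Day of year: 209


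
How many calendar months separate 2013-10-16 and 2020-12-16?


From October 2013 to December 2020
7 years * 12 = 84 months, plus 2 months = 86

86 months


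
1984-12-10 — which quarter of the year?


Month: December (month 12)
Q1: Jan-Mar, Q2: Apr-Jun, Q3: Jul-Sep, Q4: Oct-Dec

Q4


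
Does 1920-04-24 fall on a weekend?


Anchor: Jan 1, 1920. With p = 1920 - 1 = 1919: (p + p//4 - p//100 + p//400) mod 7 = (1919 + 479 - 19 + 4) mod 7 = 2383 mod 7 = 3 -> Thursday (Mon=0 ... Sun=6)
Day of year: 115; offset = 114
Weekday index = (3 + 114) mod 7 = 5 -> Saturday
Weekend days: Saturday, Sunday

Yes


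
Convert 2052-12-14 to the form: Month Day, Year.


ISO 2052-12-14 parses as year=2052, month=12, day=14
Month 12 -> December

December 14, 2052


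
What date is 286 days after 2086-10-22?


Start: 2086-10-22, add 286 days
October 2086 has 31 days: 31 - 22 = 9 days to October 31 -> 277 left
November 2086 has 30 days -> 247 left
December 2086 has 31 days -> 216 left
January 2087 has 31 days -> 185 left
February 2087 has 28 days -> 157 left
March 2087 has 31 days -> 126 left
April 2087 has 30 days -> 96 left
May 2087 has 31 days -> 65 left
June 2087 has 30 days -> 35 left
July 2087 has 31 days -> 4 left
August 2087: 4 <= 31 -> lands on August 4

Result: 2087-08-04


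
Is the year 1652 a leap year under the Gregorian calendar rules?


Gregorian leap year rule: divisible by 4, but not by 100, unless also by 400.
1652 is divisible by 4 but not 100 -> leap year

Yes


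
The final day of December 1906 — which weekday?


December 1906 has 31 days
Anchor: Jan 1, 1906. With p = 1906 - 1 = 1905: (p + p//4 - p//100 + p//400) mod 7 = (1905 + 476 - 19 + 4) mod 7 = 2366 mod 7 = 0 -> Monday (Mon=0 ... Sun=6)
Days before December (Jan-Nov): 334; December 1 index = (0 + 334) mod 7 = 5 -> Saturday
Last day offset: 31 - 1 = 30 days
Weekday index = (5 + 30) mod 7 = 0

Monday, December 31


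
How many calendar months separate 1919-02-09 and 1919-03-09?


From February 1919 to March 1919
0 years * 12 = 0 months, plus 1 month = 1

1 month


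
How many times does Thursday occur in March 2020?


March 2020 has 31 days
Anchor: Jan 1, 2020. With p = 2020 - 1 = 2019: (p + p//4 - p//100 + p//400) mod 7 = (2019 + 504 - 20 + 5) mod 7 = 2508 mod 7 = 2 -> Wednesday (Mon=0 ... Sun=6)
Days before March (Jan-Feb): 60; March 1 index = (2 + 60) mod 7 = 6 -> Sunday
First Thursday is March 5
Thursdays: 5, 12, 19, 26

4 Thursdays


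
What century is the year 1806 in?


Century = (year - 1) // 100 + 1
= (1806 - 1) // 100 + 1
= 1805 // 100 + 1
= 18 + 1

19th century


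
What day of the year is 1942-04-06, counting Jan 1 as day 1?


Date: April 6, 1942
Days in months 1 through 3: 90
Plus 6 days in April

Day of year: 96


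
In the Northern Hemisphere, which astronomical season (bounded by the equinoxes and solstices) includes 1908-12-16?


Date: December 16
Astronomical Autumn (approx.; exact equinox/solstice day varies by year): September 22 to December 20
December 16 falls within the Autumn window

Autumn


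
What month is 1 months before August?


August is month 8
8 - 1 = 7

July


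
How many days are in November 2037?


November 2037

30 days


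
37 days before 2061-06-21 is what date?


Start: 2061-06-21, subtract 37 days
Back 21 days from June 21 reaches May 31, 2061 -> 16 left
May 2061: 31 - 16 = 15 -> lands on May 15

Result: 2061-05-15


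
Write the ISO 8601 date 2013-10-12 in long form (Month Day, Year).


ISO 2013-10-12 parses as year=2013, month=10, day=12
Month 10 -> October

October 12, 2013


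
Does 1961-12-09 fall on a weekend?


Anchor: Jan 1, 1961. With p = 1961 - 1 = 1960: (p + p//4 - p//100 + p//400) mod 7 = (1960 + 490 - 19 + 4) mod 7 = 2435 mod 7 = 6 -> Sunday (Mon=0 ... Sun=6)
Day of year: 343; offset = 342
Weekday index = (6 + 342) mod 7 = 5 -> Saturday
Weekend days: Saturday, Sunday

Yes


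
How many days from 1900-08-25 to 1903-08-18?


From 1900-08-25 to 1903-08-18
1900-08-25: days before August = 31 + 28 + 31 + 30 + 31 + 30 + 31 = 212 (1900 is not a leap year); day of year = 212 + 25 = 237
1903-08-18: days before August = 31 + 28 + 31 + 30 + 31 + 30 + 31 = 212 (1903 is not a leap year); day of year = 212 + 18 = 230
Rest of 1900: 365 - 237 = 128
Full years 1901 (365), 1902 (365): 730
Total = 128 + 730 + 230 = 1088

1088 days


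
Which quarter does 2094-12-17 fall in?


Month: December (month 12)
Q1: Jan-Mar, Q2: Apr-Jun, Q3: Jul-Sep, Q4: Oct-Dec

Q4


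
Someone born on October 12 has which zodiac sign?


Date: October 12
Conventional tropical zodiac dates: Libra from September 23 onward; Scorpio starts October 23
October 12 falls within the Libra range

Libra


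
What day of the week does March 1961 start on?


Target: March 1, 1961
Anchor: Jan 1, 1961. With p = 1961 - 1 = 1960: (p + p//4 - p//100 + p//400) mod 7 = (1960 + 490 - 19 + 4) mod 7 = 2435 mod 7 = 6 -> Sunday (Mon=0 ... Sun=6)
Days before March (Jan-Feb): 59 days
Weekday index = (6 + 59) mod 7 = 2

Wednesday


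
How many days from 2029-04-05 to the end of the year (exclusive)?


Day of year: 95 of 365
Remaining = 365 - 95

270 days


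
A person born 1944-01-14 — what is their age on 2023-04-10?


Birth: 1944-01-14
Reference: 2023-04-10
Year difference: 2023 - 1944 = 79

79 years old


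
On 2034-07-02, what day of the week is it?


Date: July 2, 2034
Anchor: Jan 1, 2034. With p = 2034 - 1 = 2033: (p + p//4 - p//100 + p//400) mod 7 = (2033 + 508 - 20 + 5) mod 7 = 2526 mod 7 = 6 -> Sunday (Mon=0 ... Sun=6)
Days before July (Jan-Jun): 181; offset = 181 + 2 - 1 = 182
Weekday index = (6 + 182) mod 7 = 6

Day of the week: Sunday


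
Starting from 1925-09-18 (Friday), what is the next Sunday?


Current: Friday
Target: Sunday
Days ahead: 2

Next Sunday: 1925-09-20


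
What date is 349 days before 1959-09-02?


Start: 1959-09-02, subtract 349 days
Back 2 days from September 2 reaches August 31, 1959 -> 347 left
August 1959 has 31 days -> back to July 31, 1959 -> 316 left
July 1959 has 31 days -> back to June 30, 1959 -> 285 left
June 1959 has 30 days -> back to May 31, 1959 -> 255 left
May 1959 has 31 days -> back to April 30, 1959 -> 224 left
April 1959 has 30 days -> back to March 31, 1959 -> 194 left
March 1959 has 31 days -> back to February 28, 1959 -> 163 left
February 1959 has 28 days -> back to January 31, 1959 -> 135 left
January 1959 has 31 days -> back to December 31, 1958 -> 104 left
December 1958 has 31 days -> back to November 30, 1958 -> 73 left
November 1958 has 30 days -> back to October 31, 1958 -> 43 left
October 1958 has 31 days -> back to September 30, 1958 -> 12 left
September 1958: 30 - 12 = 18 -> lands on September 18

Result: 1958-09-18


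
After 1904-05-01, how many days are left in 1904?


Day of year: 122 of 366
Remaining = 366 - 122

244 days


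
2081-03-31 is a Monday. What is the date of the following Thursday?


Current: Monday
Target: Thursday
Days ahead: 3

Next Thursday: 2081-04-03


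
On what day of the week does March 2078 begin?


Target: March 1, 2078
Anchor: Jan 1, 2078. With p = 2078 - 1 = 2077: (p + p//4 - p//100 + p//400) mod 7 = (2077 + 519 - 20 + 5) mod 7 = 2581 mod 7 = 5 -> Saturday (Mon=0 ... Sun=6)
Days before March (Jan-Feb): 59 days
Weekday index = (5 + 59) mod 7 = 1

Tuesday


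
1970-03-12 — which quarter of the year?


Month: March (month 3)
Q1: Jan-Mar, Q2: Apr-Jun, Q3: Jul-Sep, Q4: Oct-Dec

Q1


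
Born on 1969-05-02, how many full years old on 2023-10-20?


Birth: 1969-05-02
Reference: 2023-10-20
Year difference: 2023 - 1969 = 54

54 years old


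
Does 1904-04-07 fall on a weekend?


Anchor: Jan 1, 1904. With p = 1904 - 1 = 1903: (p + p//4 - p//100 + p//400) mod 7 = (1903 + 475 - 19 + 4) mod 7 = 2363 mod 7 = 4 -> Friday (Mon=0 ... Sun=6)
Day of year: 98; offset = 97
Weekday index = (4 + 97) mod 7 = 3 -> Thursday
Weekend days: Saturday, Sunday

No


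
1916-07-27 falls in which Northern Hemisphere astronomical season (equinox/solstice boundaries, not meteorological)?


Date: July 27
Astronomical Summer (approx.; exact equinox/solstice day varies by year): June 21 to September 21
July 27 falls within the Summer window

Summer


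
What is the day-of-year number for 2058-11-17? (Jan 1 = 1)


Date: November 17, 2058
Days in months 1 through 10: 304
Plus 17 days in November

Day of year: 321


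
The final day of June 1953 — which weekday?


June 1953 has 30 days
Anchor: Jan 1, 1953. With p = 1953 - 1 = 1952: (p + p//4 - p//100 + p//400) mod 7 = (1952 + 488 - 19 + 4) mod 7 = 2425 mod 7 = 3 -> Thursday (Mon=0 ... Sun=6)
Days before June (Jan-May): 151; June 1 index = (3 + 151) mod 7 = 0 -> Monday
Last day offset: 30 - 1 = 29 days
Weekday index = (0 + 29) mod 7 = 1

Tuesday, June 30


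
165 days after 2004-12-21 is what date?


Start: 2004-12-21, add 165 days
December 2004 has 31 days: 31 - 21 = 10 days to December 31 -> 155 left
January 2005 has 31 days -> 124 left
February 2005 has 28 days -> 96 left
March 2005 has 31 days -> 65 left
April 2005 has 30 days -> 35 left
May 2005 has 31 days -> 4 left
June 2005: 4 <= 30 -> lands on June 4

Result: 2005-06-04


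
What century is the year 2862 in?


Century = (year - 1) // 100 + 1
= (2862 - 1) // 100 + 1
= 2861 // 100 + 1
= 28 + 1

29th century


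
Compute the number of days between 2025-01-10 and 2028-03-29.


From 2025-01-10 to 2028-03-29
2025-01-10: day of year = 10
2028-03-29: days before March = 31 + 29 = 60 (2028 is a leap year); day of year = 60 + 29 = 89
Rest of 2025: 365 - 10 = 355
Full years 2026 (365), 2027 (365): 730
Total = 355 + 730 + 89 = 1174

1174 days


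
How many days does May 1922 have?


May 1922

31 days


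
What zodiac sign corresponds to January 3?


Date: January 3
Conventional tropical zodiac dates: Capricorn from December 22 onward; Aquarius starts January 20
January 3 falls within the Capricorn range

Capricorn


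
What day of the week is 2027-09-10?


Date: September 10, 2027
Anchor: Jan 1, 2027. With p = 2027 - 1 = 2026: (p + p//4 - p//100 + p//400) mod 7 = (2026 + 506 - 20 + 5) mod 7 = 2517 mod 7 = 4 -> Friday (Mon=0 ... Sun=6)
Days before September (Jan-Aug): 243; offset = 243 + 10 - 1 = 252
Weekday index = (4 + 252) mod 7 = 4

Day of the week: Friday


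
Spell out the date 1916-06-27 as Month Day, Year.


ISO 1916-06-27 parses as year=1916, month=06, day=27
Month 6 -> June

June 27, 1916


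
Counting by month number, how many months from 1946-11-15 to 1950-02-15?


From November 1946 to February 1950
4 years * 12 = 48 months, minus 9 months = 39

39 months


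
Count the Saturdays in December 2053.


December 2053 has 31 days
Anchor: Jan 1, 2053. With p = 2053 - 1 = 2052: (p + p//4 - p//100 + p//400) mod 7 = (2052 + 513 - 20 + 5) mod 7 = 2550 mod 7 = 2 -> Wednesday (Mon=0 ... Sun=6)
Days before December (Jan-Nov): 334; December 1 index = (2 + 334) mod 7 = 0 -> Monday
First Saturday is December 6
Saturdays: 6, 13, 20, 27

4 Saturdays


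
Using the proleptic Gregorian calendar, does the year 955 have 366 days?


Gregorian leap year rule: divisible by 4, but not by 100, unless also by 400.
955 is not divisible by 4 -> not a leap year

No


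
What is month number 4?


Month 4 of 12

April


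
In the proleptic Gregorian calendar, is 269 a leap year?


Gregorian leap year rule: divisible by 4, but not by 100, unless also by 400.
269 is not divisible by 4 -> not a leap year

No


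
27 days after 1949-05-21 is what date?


Start: 1949-05-21, add 27 days
May 1949 has 31 days: 31 - 21 = 10 days to May 31 -> 17 left
June 1949: 17 <= 30 -> lands on June 17

Result: 1949-06-17


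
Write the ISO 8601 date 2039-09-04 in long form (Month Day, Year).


ISO 2039-09-04 parses as year=2039, month=09, day=04
Month 9 -> September

September 4, 2039


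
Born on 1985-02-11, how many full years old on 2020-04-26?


Birth: 1985-02-11
Reference: 2020-04-26
Year difference: 2020 - 1985 = 35

35 years old


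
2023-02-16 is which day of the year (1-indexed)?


Date: February 16, 2023
Days in months 1 through 1: 31
Plus 16 days in February

Day of year: 47


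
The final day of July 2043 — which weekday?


July 2043 has 31 days
Anchor: Jan 1, 2043. With p = 2043 - 1 = 2042: (p + p//4 - p//100 + p//400) mod 7 = (2042 + 510 - 20 + 5) mod 7 = 2537 mod 7 = 3 -> Thursday (Mon=0 ... Sun=6)
Days before July (Jan-Jun): 181; July 1 index = (3 + 181) mod 7 = 2 -> Wednesday
Last day offset: 31 - 1 = 30 days
Weekday index = (2 + 30) mod 7 = 4

Friday, July 31


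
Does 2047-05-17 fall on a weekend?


Anchor: Jan 1, 2047. With p = 2047 - 1 = 2046: (p + p//4 - p//100 + p//400) mod 7 = (2046 + 511 - 20 + 5) mod 7 = 2542 mod 7 = 1 -> Tuesday (Mon=0 ... Sun=6)
Day of year: 137; offset = 136
Weekday index = (1 + 136) mod 7 = 4 -> Friday
Weekend days: Saturday, Sunday

No


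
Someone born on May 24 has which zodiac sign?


Date: May 24
Conventional tropical zodiac dates: Gemini from May 21 onward; Cancer starts June 21
May 24 falls within the Gemini range

Gemini


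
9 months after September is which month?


September is month 9
9 + 9 = 18; wrap: 18 - 12 = 6

June


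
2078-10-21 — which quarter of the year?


Month: October (month 10)
Q1: Jan-Mar, Q2: Apr-Jun, Q3: Jul-Sep, Q4: Oct-Dec

Q4


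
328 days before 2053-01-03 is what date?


Start: 2053-01-03, subtract 328 days
Back 3 days from January 3 reaches December 31, 2052 -> 325 left
December 2052 has 31 days -> back to November 30, 2052 -> 294 left
November 2052 has 30 days -> back to October 31, 2052 -> 264 left
October 2052 has 31 days -> back to September 30, 2052 -> 233 left
September 2052 has 30 days -> back to August 31, 2052 -> 203 left
August 2052 has 31 days -> back to July 31, 2052 -> 172 left
July 2052 has 31 days -> back to June 30, 2052 -> 141 left
June 2052 has 30 days -> back to May 31, 2052 -> 111 left
May 2052 has 31 days -> back to April 30, 2052 -> 80 left
April 2052 has 30 days -> back to March 31, 2052 -> 50 left
March 2052 has 31 days -> back to February 29, 2052 -> 19 left
February 2052: 29 - 19 = 10 -> lands on February 10

Result: 2052-02-10


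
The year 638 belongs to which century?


Century = (year - 1) // 100 + 1
= (638 - 1) // 100 + 1
= 637 // 100 + 1
= 6 + 1

7th century


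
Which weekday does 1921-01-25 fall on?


Date: January 25, 1921
Anchor: Jan 1, 1921. With p = 1921 - 1 = 1920: (p + p//4 - p//100 + p//400) mod 7 = (1920 + 480 - 19 + 4) mod 7 = 2385 mod 7 = 5 -> Saturday (Mon=0 ... Sun=6)
Days into year = 25 - 1 = 24
Weekday index = (5 + 24) mod 7 = 1

Day of the week: Tuesday


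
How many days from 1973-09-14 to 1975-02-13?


From 1973-09-14 to 1975-02-13
1973-09-14: days before September = 31 + 28 + 31 + 30 + 31 + 30 + 31 + 31 = 243 (1973 is not a leap year); day of year = 243 + 14 = 257
1975-02-13: days before February = 31; day of year = 31 + 13 = 44
Rest of 1973: 365 - 257 = 108
Full years 1974 (365): 365
Total = 108 + 365 + 44 = 517

517 days


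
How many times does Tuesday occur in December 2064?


December 2064 has 31 days
Anchor: Jan 1, 2064. With p = 2064 - 1 = 2063: (p + p//4 - p//100 + p//400) mod 7 = (2063 + 515 - 20 + 5) mod 7 = 2563 mod 7 = 1 -> Tuesday (Mon=0 ... Sun=6)
Days before December (Jan-Nov): 335; December 1 index = (1 + 335) mod 7 = 0 -> Monday
First Tuesday is December 2
Tuesdays: 2, 9, 16, 23, 30

5 Tuesdays


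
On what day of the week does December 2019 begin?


Target: December 1, 2019
Anchor: Jan 1, 2019. With p = 2019 - 1 = 2018: (p + p//4 - p//100 + p//400) mod 7 = (2018 + 504 - 20 + 5) mod 7 = 2507 mod 7 = 1 -> Tuesday (Mon=0 ... Sun=6)
Days before December (Jan-Nov): 334 days
Weekday index = (1 + 334) mod 7 = 6

Sunday


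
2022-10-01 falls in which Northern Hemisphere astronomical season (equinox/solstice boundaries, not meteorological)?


Date: October 1
Astronomical Autumn (approx.; exact equinox/solstice day varies by year): September 22 to December 20
October 1 falls within the Autumn window

Autumn


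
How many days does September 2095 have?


September 2095

30 days


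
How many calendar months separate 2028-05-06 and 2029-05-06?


From May 2028 to May 2029
1 year * 12 = 12 months = 12

12 months


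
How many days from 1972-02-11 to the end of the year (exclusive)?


Day of year: 42 of 366
Remaining = 366 - 42

324 days


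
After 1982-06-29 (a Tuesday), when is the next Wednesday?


Current: Tuesday
Target: Wednesday
Days ahead: 1

Next Wednesday: 1982-06-30


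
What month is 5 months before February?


February is month 2
2 - 5 = -3; wrap: -3 + 12 = 9

September


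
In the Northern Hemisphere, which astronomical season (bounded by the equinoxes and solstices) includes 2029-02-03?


Date: February 3
Astronomical Winter (approx.; exact equinox/solstice day varies by year): December 21 to March 19
February 3 falls within the Winter window

Winter


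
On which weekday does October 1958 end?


October 1958 has 31 days
Anchor: Jan 1, 1958. With p = 1958 - 1 = 1957: (p + p//4 - p//100 + p//400) mod 7 = (1957 + 489 - 19 + 4) mod 7 = 2431 mod 7 = 2 -> Wednesday (Mon=0 ... Sun=6)
Days before October (Jan-Sep): 273; October 1 index = (2 + 273) mod 7 = 2 -> Wednesday
Last day offset: 31 - 1 = 30 days
Weekday index = (2 + 30) mod 7 = 4

Friday, October 31


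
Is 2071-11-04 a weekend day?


Anchor: Jan 1, 2071. With p = 2071 - 1 = 2070: (p + p//4 - p//100 + p//400) mod 7 = (2070 + 517 - 20 + 5) mod 7 = 2572 mod 7 = 3 -> Thursday (Mon=0 ... Sun=6)
Day of year: 308; offset = 307
Weekday index = (3 + 307) mod 7 = 2 -> Wednesday
Weekend days: Saturday, Sunday

No


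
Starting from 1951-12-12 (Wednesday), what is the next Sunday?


Current: Wednesday
Target: Sunday
Days ahead: 4

Next Sunday: 1951-12-16


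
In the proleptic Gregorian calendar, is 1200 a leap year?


Gregorian leap year rule: divisible by 4, but not by 100, unless also by 400.
1200 is divisible by 400 -> leap year

Yes


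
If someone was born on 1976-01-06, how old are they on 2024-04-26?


Birth: 1976-01-06
Reference: 2024-04-26
Year difference: 2024 - 1976 = 48

48 years old


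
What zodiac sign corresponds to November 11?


Date: November 11
Conventional tropical zodiac dates: Scorpio from October 23 onward; Sagittarius starts November 22
November 11 falls within the Scorpio range

Scorpio


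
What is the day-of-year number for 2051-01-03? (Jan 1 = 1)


Date: January 3, 2051
No months before January
Plus 3 days in January

Day of year: 3


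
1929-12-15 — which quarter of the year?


Month: December (month 12)
Q1: Jan-Mar, Q2: Apr-Jun, Q3: Jul-Sep, Q4: Oct-Dec

Q4


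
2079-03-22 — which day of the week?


Date: March 22, 2079
Anchor: Jan 1, 2079. With p = 2079 - 1 = 2078: (p + p//4 - p//100 + p//400) mod 7 = (2078 + 519 - 20 + 5) mod 7 = 2582 mod 7 = 6 -> Sunday (Mon=0 ... Sun=6)
Days before March (Jan-Feb): 59; offset = 59 + 22 - 1 = 80
Weekday index = (6 + 80) mod 7 = 2

Day of the week: Wednesday


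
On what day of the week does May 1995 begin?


Target: May 1, 1995
Anchor: Jan 1, 1995. With p = 1995 - 1 = 1994: (p + p//4 - p//100 + p//400) mod 7 = (1994 + 498 - 19 + 4) mod 7 = 2477 mod 7 = 6 -> Sunday (Mon=0 ... Sun=6)
Days before May (Jan-Apr): 120 days
Weekday index = (6 + 120) mod 7 = 0

Monday


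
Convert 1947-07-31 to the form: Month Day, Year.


ISO 1947-07-31 parses as year=1947, month=07, day=31
Month 7 -> July

July 31, 1947


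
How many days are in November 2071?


November 2071

30 days


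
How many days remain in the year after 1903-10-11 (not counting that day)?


Day of year: 284 of 365
Remaining = 365 - 284

81 days


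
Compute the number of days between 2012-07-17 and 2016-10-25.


From 2012-07-17 to 2016-10-25
2012-07-17: days before July = 31 + 29 + 31 + 30 + 31 + 30 = 182 (2012 is a leap year); day of year = 182 + 17 = 199
2016-10-25: days before October = 31 + 29 + 31 + 30 + 31 + 30 + 31 + 31 + 30 = 274 (2016 is a leap year); day of year = 274 + 25 = 299
Rest of 2012: 366 - 199 = 167
Full years 2013 (365), 2014 (365), 2015 (365): 1095
Total = 167 + 1095 + 299 = 1561

1561 days
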